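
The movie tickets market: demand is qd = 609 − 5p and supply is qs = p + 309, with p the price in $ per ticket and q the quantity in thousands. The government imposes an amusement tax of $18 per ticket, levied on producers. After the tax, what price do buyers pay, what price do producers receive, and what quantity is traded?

Buyers pay $53; producers receive $35; quantity = 344.

Before the tax: set 609 − 5p = p + 309 → p* = $50, q* = 359.
With the tax collected from producers, supply shifts: qs = (p − 18) + 309.
Solving gives q = 344 with buyers paying $53 and producers receiving $35 (the $18 wedge).
The less price-elastic side of the market bears the larger share of a per-unit tax.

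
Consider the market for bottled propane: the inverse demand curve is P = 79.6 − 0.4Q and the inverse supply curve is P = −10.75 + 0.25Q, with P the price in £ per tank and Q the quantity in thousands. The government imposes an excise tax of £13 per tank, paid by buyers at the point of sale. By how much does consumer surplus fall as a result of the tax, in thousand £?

Rewrite in direct form: Qd = 199 − 2.5P and Qs = 4P + 43.
Without the tax, 199 − 2.5P = 4P + 43 gives 6.5P = 156, so P* = £24 and Q* = 139.
With the tax collected from buyers, demand (in seller-price terms) shifts: Qd = 199 − 2.5(P + 13).
New equilibrium: buyers pay £32, sellers receive £19, Q = 119. (Wedge: Pb − Ps = 13.)
ΔCS is the trapezoid between Q = 119 and Q = 139 of height £8: ½ · (139 + 119) · 8 = £1032.

Consumer surplus falls by £1032 thousand.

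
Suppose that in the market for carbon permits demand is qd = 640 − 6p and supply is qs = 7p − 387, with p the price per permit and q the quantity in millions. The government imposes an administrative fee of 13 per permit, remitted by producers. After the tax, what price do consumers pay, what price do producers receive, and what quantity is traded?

Consumers pay 86; producers receive 73; quantity = 124.

Without the tax, 640 − 6p = 7p − 387 gives 13p = 1027, so p* = 79 and q* = 166.
With the tax collected from producers, supply shifts: qs = 7(p − 13) − 387.
New equilibrium: consumers pay 86, producers receive 73, q = 124. (Wedge: pb − ps = 13.)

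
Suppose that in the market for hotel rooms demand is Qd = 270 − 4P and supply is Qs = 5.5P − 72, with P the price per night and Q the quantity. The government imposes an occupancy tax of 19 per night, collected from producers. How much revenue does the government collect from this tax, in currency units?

Tax revenue = 1558.

Without the tax, 270 − 4P = 5.5P − 72 gives 9.5P = 342, so P* = 36 and Q* = 126.
With the tax collected from producers, supply shifts: Qs = 5.5(P − 19) − 72.
Solving gives Q = 82 with consumers paying 47 and producers receiving 28 (the 19 wedge).
Revenue = t · Q = 19 · 82 = 1558.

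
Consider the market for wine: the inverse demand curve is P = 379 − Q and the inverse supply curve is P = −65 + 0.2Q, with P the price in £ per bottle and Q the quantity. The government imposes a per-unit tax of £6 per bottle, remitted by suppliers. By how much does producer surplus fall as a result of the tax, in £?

Inverting to Q(P) form: Qd = 379 − P; Qs = 5P + 325.
Before the tax: set 379 − P = 5P + 325 → P* = £9, Q* = 370.
With the tax collected from suppliers, supply shifts: Qs = 5(P − 6) + 325.
New equilibrium: consumers pay £14, suppliers receive £8, Q = 365. (Wedge: Pb − Ps = 6.)
ΔPS is the trapezoid between Q = 365 and Q = 370 of height £1: ½ · (370 + 365) · 1 = £367.5.

Producer surplus falls by £367.5.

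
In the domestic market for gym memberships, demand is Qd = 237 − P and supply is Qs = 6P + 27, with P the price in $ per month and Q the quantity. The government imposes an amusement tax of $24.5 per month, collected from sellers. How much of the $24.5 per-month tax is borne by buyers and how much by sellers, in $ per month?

Without the tax, 237 − P = 6P + 27 gives 7P = 210, so P* = $30 and Q* = 207.
With the tax collected from sellers, supply shifts: Qs = 6(P − 24.5) + 27.
New equilibrium: buyers pay $51, sellers receive $26.5, Q = 186. (Wedge: Pb − Ps = 24.5.)
Burden on buyers: $21; on sellers: $3.5. (They sum to $24.5.)

Buyers bear $21 per month; sellers bear $3.5 per month.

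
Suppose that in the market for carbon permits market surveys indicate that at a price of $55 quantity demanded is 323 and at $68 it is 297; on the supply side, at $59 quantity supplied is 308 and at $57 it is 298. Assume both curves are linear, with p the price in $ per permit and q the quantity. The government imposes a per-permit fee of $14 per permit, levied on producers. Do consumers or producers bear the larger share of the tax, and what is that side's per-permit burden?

Consumers bear the larger share: $10 per permit.

Demand slope: (297 − 323)/(68 − 55) = -2, so qd = 433 − 2p.
Supply slope: (298 − 308)/(57 − 59) = 5, so qs = 5p + 13.
Before the tax: set 433 − 2p = 5p + 13 → p* = $60, q* = 313.
With the tax collected from producers, supply shifts: qs = 5(p − 14) + 13.
Solving gives q = 293 with consumers paying $70 and producers receiving $56 (the $14 wedge).
Per-permit burden: consumers $10, producers $4.
Consumers take the larger share because demand is less price-elastic here (demand slope 2 vs supply slope 5).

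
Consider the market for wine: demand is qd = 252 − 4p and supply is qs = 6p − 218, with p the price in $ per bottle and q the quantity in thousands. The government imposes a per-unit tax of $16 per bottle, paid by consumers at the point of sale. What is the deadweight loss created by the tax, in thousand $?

Before the tax: set 252 − 4p = 6p − 218 → p* = $47, q* = 64.
With the tax collected from consumers, demand (in seller-price terms) shifts: qd = 252 − 4(p + 16).
New equilibrium: consumers pay $56.6, sellers receive $40.6, q = 25.6. (Wedge: pb − ps = 16.)
Quantity falls by |ΔQ| = |64 − 25.6| = 38.4.
DWL = ½ · t · |ΔQ| = ½ · 16 · 38.4 = $307.2.

Deadweight loss = $307.2 thousand.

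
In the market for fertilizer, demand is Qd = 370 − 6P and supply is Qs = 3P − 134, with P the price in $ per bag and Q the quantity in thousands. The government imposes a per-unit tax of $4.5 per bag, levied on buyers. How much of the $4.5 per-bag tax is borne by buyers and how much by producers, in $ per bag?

Without the tax, 370 − 6P = 3P − 134 gives 9P = 504, so P* = $56 and Q* = 34.
With the tax collected from buyers, demand (in seller-price terms) shifts: Qd = 370 − 6(P + 4.5).
New equilibrium: buyers pay $57.5, producers receive $53, Q = 25. (Wedge: Pb − Ps = 4.5.)
Burden on buyers: $1.5; on producers: $3. (They sum to $4.5.)
The less price-elastic side of the market bears the larger share of a per-unit tax.

Buyers bear $1.5 per bag; producers bear $3 per bag.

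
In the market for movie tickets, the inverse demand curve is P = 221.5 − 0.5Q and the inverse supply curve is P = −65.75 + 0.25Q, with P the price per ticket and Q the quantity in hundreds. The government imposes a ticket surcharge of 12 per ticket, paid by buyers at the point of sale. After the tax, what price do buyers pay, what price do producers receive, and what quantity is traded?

Inverting to Q(P) form: Qd = 443 − 2P; Qs = 4P + 263.
Without the tax, 443 − 2P = 4P + 263 gives 6P = 180, so P* = 30 and Q* = 383.
With the tax collected from buyers, demand (in seller-price terms) shifts: Qd = 443 − 2(P + 12).
New equilibrium: buyers pay 38, producers receive 26, Q = 367. (Wedge: Pb − Ps = 12.)
The less price-elastic side of the market bears the larger share of a per-unit tax.

Buyers pay 38; producers receive 26; quantity = 367.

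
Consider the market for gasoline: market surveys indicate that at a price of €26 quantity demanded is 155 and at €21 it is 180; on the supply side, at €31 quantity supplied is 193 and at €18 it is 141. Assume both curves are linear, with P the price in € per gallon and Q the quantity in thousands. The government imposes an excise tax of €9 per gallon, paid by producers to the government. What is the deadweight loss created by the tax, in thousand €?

Deadweight loss = €90 thousand.

Demand slope: (180 − 155)/(21 − 26) = -5, so Qd = 285 − 5P.
Supply slope: (141 − 193)/(18 − 31) = 4, so Qs = 4P + 69.
Before the tax: set 285 − 5P = 4P + 69 → P* = €24, Q* = 165.
With the tax collected from producers, supply shifts: Qs = 4(P − 9) + 69.
Solving gives Q = 145 with buyers paying €28 and producers receiving €19 (the €9 wedge).
Quantity falls by |ΔQ| = |165 − 145| = 20.
DWL = ½ · t · |ΔQ| = ½ · 9 · 20 = €90.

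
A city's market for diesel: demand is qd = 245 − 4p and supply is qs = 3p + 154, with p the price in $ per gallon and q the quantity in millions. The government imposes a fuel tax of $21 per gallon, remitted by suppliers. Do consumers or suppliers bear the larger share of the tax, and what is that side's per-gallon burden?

Without the tax, 245 − 4p = 3p + 154 gives 7p = 91, so p* = $13 and q* = 193.
With the tax collected from suppliers, supply shifts: qs = 3(p − 21) + 154.
New equilibrium: consumers pay $22, suppliers receive $1, q = 157. (Wedge: pb − ps = 21.)
Per-gallon burden: consumers $9, suppliers $12.
Suppliers take the larger share because supply is less price-elastic here (demand slope 4 vs supply slope 3).
The less price-elastic side of the market bears the larger share of a per-unit tax.

Suppliers bear the larger share: $12 per gallon.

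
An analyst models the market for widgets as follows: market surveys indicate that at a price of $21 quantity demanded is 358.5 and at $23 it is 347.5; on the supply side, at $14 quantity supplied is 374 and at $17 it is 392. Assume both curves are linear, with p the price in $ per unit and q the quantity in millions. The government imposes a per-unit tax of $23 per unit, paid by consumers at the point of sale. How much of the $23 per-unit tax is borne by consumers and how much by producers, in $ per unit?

Demand slope: (347.5 − 358.5)/(23 − 21) = -5.5, so qd = 474 − 5.5p.
Supply slope: (392 − 374)/(17 − 14) = 6, so qs = 6p + 290.
Without the tax, 474 − 5.5p = 6p + 290 gives 11.5p = 184, so p* = $16 and q* = 386.
With the tax collected from consumers, demand (in seller-price terms) shifts: qd = 474 − 5.5(p + 23).
New equilibrium: consumers pay $28, producers receive $5, q = 320. (Wedge: pb − ps = 23.)
Burden on consumers: $12; on producers: $11. (They sum to $23.)

Consumers bear $12 per unit; producers bear $11 per unit.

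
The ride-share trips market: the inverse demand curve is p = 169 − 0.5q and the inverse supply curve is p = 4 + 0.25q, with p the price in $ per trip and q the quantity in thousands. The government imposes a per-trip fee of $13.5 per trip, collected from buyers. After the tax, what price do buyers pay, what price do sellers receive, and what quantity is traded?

Inverting to q(p) form: qd = 338 − 2p; qs = 4p − 16.
Without the tax, 338 − 2p = 4p − 16 gives 6p = 354, so p* = $59 and q* = 220.
With the tax collected from buyers, demand (in seller-price terms) shifts: qd = 338 − 2(p + 13.5).
New equilibrium: buyers pay $68, sellers receive $54.5, q = 202. (Wedge: pb − ps = 13.5.)
The less price-elastic side of the market bears the larger share of a per-unit tax.

Buyers pay $68; sellers receive $54.5; quantity = 202.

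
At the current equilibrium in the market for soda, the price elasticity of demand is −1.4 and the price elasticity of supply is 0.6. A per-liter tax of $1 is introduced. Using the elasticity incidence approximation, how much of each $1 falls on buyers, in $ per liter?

Incidence ratio: buyers' share ≈ εs / (εs + |εd|) = 0.6 / (0.6 + 1.4) = 0.3.
So buyers bear ≈ 0.3 × $1 = $0.3; suppliers bear $0.7.

Buyers bear ≈ $0.3 per liter.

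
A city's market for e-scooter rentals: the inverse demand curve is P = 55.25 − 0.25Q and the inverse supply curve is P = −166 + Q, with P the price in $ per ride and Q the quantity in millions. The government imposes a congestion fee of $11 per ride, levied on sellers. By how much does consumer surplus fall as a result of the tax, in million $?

Consumer surplus falls by $379.72 million.

Rewrite in direct form: Qd = 221 − 4P and Qs = P + 166.
Without the tax, 221 − 4P = P + 166 gives 5P = 55, so P* = $11 and Q* = 177.
With the tax collected from sellers, supply shifts: Qs = (P − 11) + 166.
New equilibrium: consumers pay $13.2, sellers receive $2.2, Q = 168.2. (Wedge: Pb − Ps = 11.)
ΔCS is the trapezoid between Q = 168.2 and Q = 177 of height $2.2: ½ · (177 + 168.2) · 2.2 = $379.72.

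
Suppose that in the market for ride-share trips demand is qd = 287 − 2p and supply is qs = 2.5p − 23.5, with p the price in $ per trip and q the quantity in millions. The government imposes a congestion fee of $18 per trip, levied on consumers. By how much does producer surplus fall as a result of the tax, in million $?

Without the tax, 287 − 2p = 2.5p − 23.5 gives 4.5p = 310.5, so p* = $69 and q* = 149.
With the tax collected from consumers, demand (in seller-price terms) shifts: qd = 287 − 2(p + 18).
New equilibrium: consumers pay $79, producers receive $61, q = 129. (Wedge: pb − ps = 18.)
ΔPS is the trapezoid between Q = 129 and Q = 149 of height $8: ½ · (149 + 129) · 8 = $1112.

Producer surplus falls by $1112 million.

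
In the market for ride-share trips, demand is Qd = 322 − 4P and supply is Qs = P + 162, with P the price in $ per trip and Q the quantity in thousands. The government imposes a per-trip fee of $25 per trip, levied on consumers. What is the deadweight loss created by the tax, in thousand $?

Before the tax: set 322 − 4P = P + 162 → P* = $32, Q* = 194.
With the tax collected from consumers, demand (in seller-price terms) shifts: Qd = 322 − 4(P + 25).
New equilibrium: consumers pay $37, sellers receive $12, Q = 174. (Wedge: Pb − Ps = 25.)
Quantity falls by |ΔQ| = |194 − 174| = 20.
DWL = ½ · t · |ΔQ| = ½ · 25 · 20 = $250.

Deadweight loss = $250 thousand.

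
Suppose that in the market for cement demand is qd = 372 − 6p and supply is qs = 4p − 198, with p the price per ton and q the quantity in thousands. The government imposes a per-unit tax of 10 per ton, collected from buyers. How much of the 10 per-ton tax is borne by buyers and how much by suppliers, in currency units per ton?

Before the tax: set 372 − 6p = 4p − 198 → p* = 57, q* = 30.
With the tax collected from buyers, demand (in seller-price terms) shifts: qd = 372 − 6(p + 10).
Solving gives q = 6 with buyers paying 61 and suppliers receiving 51 (the 10 wedge).
Burden on buyers: 4; on suppliers: 6. (They sum to 10.)
The less price-elastic side of the market bears the larger share of a per-unit tax.

Buyers bear 4 per ton; suppliers bear 6 per ton.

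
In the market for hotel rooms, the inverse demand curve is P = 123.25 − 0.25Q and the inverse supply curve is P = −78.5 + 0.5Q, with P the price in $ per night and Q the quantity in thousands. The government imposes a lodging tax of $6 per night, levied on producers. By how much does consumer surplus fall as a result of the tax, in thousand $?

Rewrite in direct form: Qd = 493 − 4P and Qs = 2P + 157.
Before the tax: set 493 − 4P = 2P + 157 → P* = $56, Q* = 269.
With the tax collected from producers, supply shifts: Qs = 2(P − 6) + 157.
New equilibrium: consumers pay $58, producers receive $52, Q = 261. (Wedge: Pb − Ps = 6.)
ΔCS is the trapezoid between Q = 261 and Q = 269 of height $2: ½ · (269 + 261) · 2 = $530.

Consumer surplus falls by $530 thousand.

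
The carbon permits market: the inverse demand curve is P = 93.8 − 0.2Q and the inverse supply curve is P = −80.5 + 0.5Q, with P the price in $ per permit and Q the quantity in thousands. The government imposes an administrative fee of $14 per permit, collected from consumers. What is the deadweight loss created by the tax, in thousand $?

Rewrite in direct form: Qd = 469 − 5P and Qs = 2P + 161.
Without the tax, 469 − 5P = 2P + 161 gives 7P = 308, so P* = $44 and Q* = 249.
With the tax collected from consumers, demand (in seller-price terms) shifts: Qd = 469 − 5(P + 14).
Solving gives Q = 229 with consumers paying $48 and suppliers receiving $34 (the $14 wedge).
Quantity falls by |ΔQ| = |249 − 229| = 20.
DWL = ½ · t · |ΔQ| = ½ · 14 · 20 = $140.

Deadweight loss = $140 thousand.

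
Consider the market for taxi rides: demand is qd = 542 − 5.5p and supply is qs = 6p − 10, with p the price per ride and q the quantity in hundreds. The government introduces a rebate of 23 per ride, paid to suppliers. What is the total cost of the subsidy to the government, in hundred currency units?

Government outlay = 7912 hundred.

Without the subsidy, 542 − 5.5p = 6p − 10 gives 11.5p = 552, so p* = 48 and q* = 278.
With a per-unit subsidy paid to suppliers, each receives p + 23 per unit sold, so supply becomes qs = 6(p + 23) − 10.
New equilibrium: consumers pay 36, suppliers receive 59, q = 344. (Wedge: pb − ps = −23.)
Outlay = t · Q = 23 · 344 = 7912.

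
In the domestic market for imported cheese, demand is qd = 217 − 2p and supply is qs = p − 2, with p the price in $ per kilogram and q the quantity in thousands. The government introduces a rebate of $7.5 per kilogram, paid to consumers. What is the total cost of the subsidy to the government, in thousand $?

Without the subsidy, 217 − 2p = p − 2 gives 3p = 219, so p* = $73 and q* = 71.
With a per-unit subsidy paid to consumers, each effectively pays p − 7.5, so demand becomes qd = 217 − 2(p − 7.5).
New equilibrium: consumers pay $70.5, sellers receive $78, q = 76. (Wedge: pb − ps = −7.5.)
Outlay = t · Q = 7.5 · 76 = $570.

Government outlay = $570 thousand.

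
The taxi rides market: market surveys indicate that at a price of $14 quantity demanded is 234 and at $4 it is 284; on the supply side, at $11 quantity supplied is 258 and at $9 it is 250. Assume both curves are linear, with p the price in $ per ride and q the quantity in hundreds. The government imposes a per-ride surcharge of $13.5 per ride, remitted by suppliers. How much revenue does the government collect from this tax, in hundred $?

Tax revenue = $3024 hundred.

Demand slope: (284 − 234)/(4 − 14) = -5, so qd = 304 − 5p.
Supply slope: (250 − 258)/(9 − 11) = 4, so qs = 4p + 214.
Without the tax, 304 − 5p = 4p + 214 gives 9p = 90, so p* = $10 and q* = 254.
With the tax collected from suppliers, supply shifts: qs = 4(p − 13.5) + 214.
Solving gives q = 224 with buyers paying $16 and suppliers receiving $2.5 (the $13.5 wedge).
Revenue = t · Q = 13.5 · 224 = $3024.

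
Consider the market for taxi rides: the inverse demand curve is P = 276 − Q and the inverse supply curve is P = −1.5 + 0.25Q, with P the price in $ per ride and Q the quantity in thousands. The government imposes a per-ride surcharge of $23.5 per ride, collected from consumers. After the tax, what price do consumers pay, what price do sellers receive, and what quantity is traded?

Consumers pay $72.8; sellers receive $49.3; quantity = 203.2.

Inverting to Q(P) form: Qd = 276 − P; Qs = 4P + 6.
Without the tax, 276 − P = 4P + 6 gives 5P = 270, so P* = $54 and Q* = 222.
With the tax collected from consumers, demand (in seller-price terms) shifts: Qd = 276 − (P + 23.5).
Solving gives Q = 203.2 with consumers paying $72.8 and sellers receiving $49.3 (the $23.5 wedge).
The less price-elastic side of the market bears the larger share of a per-unit tax.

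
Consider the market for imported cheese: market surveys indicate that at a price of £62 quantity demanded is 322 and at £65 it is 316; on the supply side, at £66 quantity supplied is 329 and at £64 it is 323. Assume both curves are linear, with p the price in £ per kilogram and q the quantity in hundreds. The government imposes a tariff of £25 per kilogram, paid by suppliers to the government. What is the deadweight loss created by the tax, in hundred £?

Demand slope: (316 − 322)/(65 − 62) = -2, so qd = 446 − 2p.
Supply slope: (323 − 329)/(64 − 66) = 3, so qs = 3p + 131.
Without the tax, 446 − 2p = 3p + 131 gives 5p = 315, so p* = £63 and q* = 320.
With the tax collected from suppliers, supply shifts: qs = 3(p − 25) + 131.
Solving gives q = 290 with consumers paying £78 and suppliers receiving £53 (the £25 wedge).
Quantity falls by |ΔQ| = |320 − 290| = 30.
DWL = ½ · t · |ΔQ| = ½ · 25 · 30 = £375.

Deadweight loss = £375 hundred.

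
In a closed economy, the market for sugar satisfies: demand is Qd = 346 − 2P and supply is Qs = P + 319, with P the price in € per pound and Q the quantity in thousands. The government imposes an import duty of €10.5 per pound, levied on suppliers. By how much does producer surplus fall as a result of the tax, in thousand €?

Before the tax: set 346 − 2P = P + 319 → P* = €9, Q* = 328.
With the tax collected from suppliers, supply shifts: Qs = (P − 10.5) + 319.
New equilibrium: consumers pay €12.5, suppliers receive €2, Q = 321. (Wedge: Pb − Ps = 10.5.)
ΔPS is the trapezoid between Q = 321 and Q = 328 of height €7: ½ · (328 + 321) · 7 = €2271.5.

Producer surplus falls by €2271.5 thousand.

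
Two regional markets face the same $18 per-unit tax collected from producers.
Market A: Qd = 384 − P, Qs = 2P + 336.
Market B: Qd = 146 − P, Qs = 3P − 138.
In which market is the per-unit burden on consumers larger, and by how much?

Market A: pre-tax P* = $16, Q* = 368; post-tax Q = 356; per-unit burden on consumers = $12.
Market B: pre-tax P* = $71, Q* = 75; post-tax Q = 61.5; per-unit burden on consumers = $13.5.
Difference: $12 vs $13.5 → market B is larger by $1.5.

Market B, by $1.5.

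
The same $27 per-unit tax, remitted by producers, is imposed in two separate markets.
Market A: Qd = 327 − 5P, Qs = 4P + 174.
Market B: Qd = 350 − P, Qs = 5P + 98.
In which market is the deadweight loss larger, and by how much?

Market A: pre-tax P* = $17, Q* = 242; post-tax Q = 182; deadweight loss = $810.
Market B: pre-tax P* = $42, Q* = 308; post-tax Q = 285.5; deadweight loss = $303.75.
Difference: $810 vs $303.75 → market A is larger by $506.25.

Market A, by $506.25.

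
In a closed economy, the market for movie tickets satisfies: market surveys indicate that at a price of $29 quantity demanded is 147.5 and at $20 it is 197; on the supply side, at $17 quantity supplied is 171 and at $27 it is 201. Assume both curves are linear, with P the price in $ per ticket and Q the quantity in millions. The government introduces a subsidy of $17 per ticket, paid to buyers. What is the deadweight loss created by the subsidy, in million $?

Demand slope: (197 − 147.5)/(20 − 29) = -5.5, so Qd = 307 − 5.5P.
Supply slope: (201 − 171)/(27 − 17) = 3, so Qs = 3P + 120.
Before the subsidy: set 307 − 5.5P = 3P + 120 → P* = $22, Q* = 186.
With a per-unit subsidy paid to buyers, each effectively pays P − 17, so demand becomes Qd = 307 − 5.5(P − 17).
Solving gives Q = 219 with buyers paying $16 and producers receiving $33 (the $17 wedge).
Quantity rises by |ΔQ| = |186 − 219| = 33.
DWL = ½ · t · |ΔQ| = ½ · 17 · 33 = $280.5.

Deadweight loss = $280.5 million.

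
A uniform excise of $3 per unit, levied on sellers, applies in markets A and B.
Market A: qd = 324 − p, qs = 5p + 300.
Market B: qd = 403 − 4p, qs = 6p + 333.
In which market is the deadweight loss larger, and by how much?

Market B, by $7.05.

Market A: pre-tax p* = $4, q* = 320; post-tax q = 317.5; deadweight loss = $3.75.
Market B: pre-tax p* = $7, q* = 375; post-tax q = 367.8; deadweight loss = $10.8.
Difference: $3.75 vs $10.8 → market B is larger by $7.05.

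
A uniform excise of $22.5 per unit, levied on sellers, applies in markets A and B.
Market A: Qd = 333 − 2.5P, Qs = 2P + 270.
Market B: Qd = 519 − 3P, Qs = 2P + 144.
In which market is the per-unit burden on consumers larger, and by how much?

Market A, by $1.

Market A: pre-tax P* = $14, Q* = 298; post-tax Q = 273; per-unit burden on consumers = $10.
Market B: pre-tax P* = $75, Q* = 294; post-tax Q = 267; per-unit burden on consumers = $9.
Difference: $10 vs $9 → market A is larger by $1.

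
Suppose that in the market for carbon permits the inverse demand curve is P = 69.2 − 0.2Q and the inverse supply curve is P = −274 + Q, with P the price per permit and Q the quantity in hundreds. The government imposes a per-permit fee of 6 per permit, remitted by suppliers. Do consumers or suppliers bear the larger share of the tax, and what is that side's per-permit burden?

Rewrite in direct form: Qd = 346 − 5P and Qs = P + 274.
Without the tax, 346 − 5P = P + 274 gives 6P = 72, so P* = 12 and Q* = 286.
With the tax collected from suppliers, supply shifts: Qs = (P − 6) + 274.
New equilibrium: consumers pay 13, suppliers receive 7, Q = 281. (Wedge: Pb − Ps = 6.)
Per-permit burden: consumers 1, suppliers 5.
Suppliers take the larger share because supply is less price-elastic here (demand slope 5 vs supply slope 1).
The less price-elastic side of the market bears the larger share of a per-unit tax.

Suppliers bear the larger share: 5 per permit.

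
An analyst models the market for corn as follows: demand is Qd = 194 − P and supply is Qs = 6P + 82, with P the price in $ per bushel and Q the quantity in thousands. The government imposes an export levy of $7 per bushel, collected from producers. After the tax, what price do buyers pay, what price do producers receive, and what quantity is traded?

Without the tax, 194 − P = 6P + 82 gives 7P = 112, so P* = $16 and Q* = 178.
With the tax collected from producers, supply shifts: Qs = 6(P − 7) + 82.
Solving gives Q = 172 with buyers paying $22 and producers receiving $15 (the $7 wedge).
The less price-elastic side of the market bears the larger share of a per-unit tax.

Buyers pay $22; producers receive $15; quantity = 172.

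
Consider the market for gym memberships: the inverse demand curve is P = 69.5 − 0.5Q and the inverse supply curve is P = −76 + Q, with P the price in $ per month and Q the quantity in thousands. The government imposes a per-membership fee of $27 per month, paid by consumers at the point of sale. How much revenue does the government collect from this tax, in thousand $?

Tax revenue = $2133 thousand.

Rewrite in direct form: Qd = 139 − 2P and Qs = P + 76.
Without the tax, 139 − 2P = P + 76 gives 3P = 63, so P* = $21 and Q* = 97.
With the tax collected from consumers, demand (in seller-price terms) shifts: Qd = 139 − 2(P + 27).
Solving gives Q = 79 with consumers paying $30 and suppliers receiving $3 (the $27 wedge).
Revenue = t · Q = 27 · 79 = $2133.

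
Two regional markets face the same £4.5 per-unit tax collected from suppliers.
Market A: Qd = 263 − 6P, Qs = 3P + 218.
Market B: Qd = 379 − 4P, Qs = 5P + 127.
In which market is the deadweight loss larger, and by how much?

Market A: pre-tax P* = £5, Q* = 233; post-tax Q = 224; deadweight loss = £20.25.
Market B: pre-tax P* = £28, Q* = 267; post-tax Q = 257; deadweight loss = £22.5.
Difference: £20.25 vs £22.5 → market B is larger by £2.25.

Market B, by £2.25.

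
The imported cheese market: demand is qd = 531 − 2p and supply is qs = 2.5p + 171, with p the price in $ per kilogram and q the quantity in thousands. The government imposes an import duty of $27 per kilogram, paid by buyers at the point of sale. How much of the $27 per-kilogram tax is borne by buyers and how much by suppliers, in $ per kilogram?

Buyers bear $15 per kilogram; suppliers bear $12 per kilogram.

Without the tax, 531 − 2p = 2.5p + 171 gives 4.5p = 360, so p* = $80 and q* = 371.
With the tax collected from buyers, demand (in seller-price terms) shifts: qd = 531 − 2(p + 27).
Solving gives q = 341 with buyers paying $95 and suppliers receiving $68 (the $27 wedge).
Burden on buyers: $15; on suppliers: $12. (They sum to $27.)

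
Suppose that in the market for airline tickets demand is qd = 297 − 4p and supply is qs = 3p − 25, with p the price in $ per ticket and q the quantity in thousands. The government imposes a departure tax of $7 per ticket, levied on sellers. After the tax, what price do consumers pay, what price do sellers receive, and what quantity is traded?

Without the tax, 297 − 4p = 3p − 25 gives 7p = 322, so p* = $46 and q* = 113.
With the tax collected from sellers, supply shifts: qs = 3(p − 7) − 25.
New equilibrium: consumers pay $49, sellers receive $42, q = 101. (Wedge: pb − ps = 7.)

Consumers pay $49; sellers receive $42; quantity = 101.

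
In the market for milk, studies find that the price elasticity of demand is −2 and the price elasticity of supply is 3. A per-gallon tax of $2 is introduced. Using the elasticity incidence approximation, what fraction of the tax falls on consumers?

Consumers' share ≈ 0.6.

Incidence ratio: consumers' share ≈ εs / (εs + |εd|) = 3 / (3 + 2) = 0.6.
Supply is the more elastic side, so consumers bear the larger share.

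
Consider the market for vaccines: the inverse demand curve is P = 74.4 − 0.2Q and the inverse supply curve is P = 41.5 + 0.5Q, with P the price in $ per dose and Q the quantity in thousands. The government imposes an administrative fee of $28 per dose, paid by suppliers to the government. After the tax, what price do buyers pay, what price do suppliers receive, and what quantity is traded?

Buyers pay $73; suppliers receive $45; quantity = 7.

Rewrite in direct form: Qd = 372 − 5P and Qs = 2P − 83.
Without the tax, 372 − 5P = 2P − 83 gives 7P = 455, so P* = $65 and Q* = 47.
With the tax collected from suppliers, supply shifts: Qs = 2(P − 28) − 83.
New equilibrium: buyers pay $73, suppliers receive $45, Q = 7. (Wedge: Pb − Ps = 28.)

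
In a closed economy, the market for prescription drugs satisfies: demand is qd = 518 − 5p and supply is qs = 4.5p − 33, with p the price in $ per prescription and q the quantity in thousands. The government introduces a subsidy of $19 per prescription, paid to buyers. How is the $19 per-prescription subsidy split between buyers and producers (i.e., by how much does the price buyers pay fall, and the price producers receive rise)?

Buyers gain $9 per prescription; producers gain $10 per prescription.

Before the subsidy: set 518 − 5p = 4.5p − 33 → p* = $58, q* = 228.
With a per-unit subsidy paid to buyers, each effectively pays p − 19, so demand becomes qd = 518 − 5(p − 19).
Solving gives q = 273 with buyers paying $49 and producers receiving $68 (the $19 wedge).
Gain to buyers: $9; to producers: $10. (They sum to $19.)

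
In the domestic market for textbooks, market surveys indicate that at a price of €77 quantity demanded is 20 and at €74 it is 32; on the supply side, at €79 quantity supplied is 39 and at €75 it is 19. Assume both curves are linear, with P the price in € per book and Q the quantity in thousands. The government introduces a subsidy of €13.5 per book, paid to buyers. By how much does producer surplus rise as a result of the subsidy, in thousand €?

Demand slope: (32 − 20)/(74 − 77) = -4, so Qd = 328 − 4P.
Supply slope: (19 − 39)/(75 − 79) = 5, so Qs = 5P − 356.
Without the subsidy, 328 − 4P = 5P − 356 gives 9P = 684, so P* = €76 and Q* = 24.
With a per-unit subsidy paid to buyers, each effectively pays P − 13.5, so demand becomes Qd = 328 − 4(P − 13.5).
New equilibrium: buyers pay €68.5, suppliers receive €82, Q = 54. (Wedge: Pb − Ps = −13.5.)
ΔPS is the trapezoid between Q = 54 and Q = 24 of height €6: ½ · (24 + 54) · 6 = €234.

Producer surplus rises by €234 thousand.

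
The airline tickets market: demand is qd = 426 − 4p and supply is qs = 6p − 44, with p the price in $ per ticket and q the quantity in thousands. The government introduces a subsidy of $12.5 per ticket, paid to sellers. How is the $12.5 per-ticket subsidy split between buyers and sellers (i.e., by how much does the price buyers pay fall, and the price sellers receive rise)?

Buyers gain $7.5 per ticket; sellers gain $5 per ticket.

Before the subsidy: set 426 − 4p = 6p − 44 → p* = $47, q* = 238.
With a per-unit subsidy paid to sellers, each receives p + 12.5 per unit sold, so supply becomes qs = 6(p + 12.5) − 44.
Solving gives q = 268 with buyers paying $39.5 and sellers receiving $52 (the $12.5 wedge).
Gain to buyers: $7.5; to sellers: $5. (They sum to $12.5.)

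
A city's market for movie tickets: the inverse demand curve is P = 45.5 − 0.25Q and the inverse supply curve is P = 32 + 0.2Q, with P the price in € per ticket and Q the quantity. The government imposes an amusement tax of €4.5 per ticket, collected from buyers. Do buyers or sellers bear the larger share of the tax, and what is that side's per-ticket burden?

Buyers bear the larger share: €2.5 per ticket.

Inverting to Q(P) form: Qd = 182 − 4P; Qs = 5P − 160.
Without the tax, 182 − 4P = 5P − 160 gives 9P = 342, so P* = €38 and Q* = 30.
With the tax collected from buyers, demand (in seller-price terms) shifts: Qd = 182 − 4(P + 4.5).
Solving gives Q = 20 with buyers paying €40.5 and sellers receiving €36 (the €4.5 wedge).
Per-ticket burden: buyers €2.5, sellers €2.
Buyers take the larger share because demand is less price-elastic here (demand slope 4 vs supply slope 5).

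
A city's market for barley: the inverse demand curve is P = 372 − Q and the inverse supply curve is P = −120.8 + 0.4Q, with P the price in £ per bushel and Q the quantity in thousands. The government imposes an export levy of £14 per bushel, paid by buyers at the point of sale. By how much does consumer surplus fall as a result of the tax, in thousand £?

Inverting to Q(P) form: Qd = 372 − P; Qs = 2.5P + 302.
Before the tax: set 372 − P = 2.5P + 302 → P* = £20, Q* = 352.
With the tax collected from buyers, demand (in seller-price terms) shifts: Qd = 372 − (P + 14).
Solving gives Q = 342 with buyers paying £30 and suppliers receiving £16 (the £14 wedge).
ΔCS is the trapezoid between Q = 342 and Q = 352 of height £10: ½ · (352 + 342) · 10 = £3470.

Consumer surplus falls by £3470 thousand.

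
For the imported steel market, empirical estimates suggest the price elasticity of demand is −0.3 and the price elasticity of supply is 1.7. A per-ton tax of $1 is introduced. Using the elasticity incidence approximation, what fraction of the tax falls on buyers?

Incidence ratio: buyers' share ≈ εs / (εs + |εd|) = 1.7 / (1.7 + 0.3) = 0.85.
Supply is the more elastic side, so buyers bear the larger share.

Buyers' share ≈ 0.85.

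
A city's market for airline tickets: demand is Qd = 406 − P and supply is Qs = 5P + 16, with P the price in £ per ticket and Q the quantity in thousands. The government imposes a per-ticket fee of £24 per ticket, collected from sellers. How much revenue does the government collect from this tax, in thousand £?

Tax revenue = £7704 thousand.

Without the tax, 406 − P = 5P + 16 gives 6P = 390, so P* = £65 and Q* = 341.
With the tax collected from sellers, supply shifts: Qs = 5(P − 24) + 16.
New equilibrium: buyers pay £85, sellers receive £61, Q = 321. (Wedge: Pb − Ps = 24.)
Revenue = t · Q = 24 · 321 = £7704.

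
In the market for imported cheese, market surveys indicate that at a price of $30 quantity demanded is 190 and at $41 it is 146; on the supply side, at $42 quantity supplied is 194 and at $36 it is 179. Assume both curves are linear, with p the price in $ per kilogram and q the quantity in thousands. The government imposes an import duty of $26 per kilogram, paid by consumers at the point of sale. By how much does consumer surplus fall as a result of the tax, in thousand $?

Demand slope: (146 − 190)/(41 − 30) = -4, so qd = 310 − 4p.
Supply slope: (179 − 194)/(36 − 42) = 2.5, so qs = 2.5p + 89.
Before the tax: set 310 − 4p = 2.5p + 89 → p* = $34, q* = 174.
With the tax collected from consumers, demand (in seller-price terms) shifts: qd = 310 − 4(p + 26).
New equilibrium: consumers pay $44, sellers receive $18, q = 134. (Wedge: pb − ps = 26.)
ΔCS is the trapezoid between Q = 134 and Q = 174 of height $10: ½ · (174 + 134) · 10 = $1540.

Consumer surplus falls by $1540 thousand.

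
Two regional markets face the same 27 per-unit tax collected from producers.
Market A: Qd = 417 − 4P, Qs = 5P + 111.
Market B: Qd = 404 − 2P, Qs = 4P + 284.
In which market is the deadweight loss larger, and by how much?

Market A: pre-tax P* = 34, Q* = 281; post-tax Q = 221; deadweight loss = 810.
Market B: pre-tax P* = 20, Q* = 364; post-tax Q = 328; deadweight loss = 486.
Difference: 810 vs 486 → market A is larger by 324.

Market A, by 324.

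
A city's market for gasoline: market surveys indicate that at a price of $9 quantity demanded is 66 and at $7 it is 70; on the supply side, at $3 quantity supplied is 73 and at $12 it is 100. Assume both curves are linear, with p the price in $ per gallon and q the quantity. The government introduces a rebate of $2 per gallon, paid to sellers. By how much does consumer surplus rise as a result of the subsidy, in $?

Demand slope: (70 − 66)/(7 − 9) = -2, so qd = 84 − 2p.
Supply slope: (100 − 73)/(12 − 3) = 3, so qs = 3p + 64.
Without the subsidy, 84 − 2p = 3p + 64 gives 5p = 20, so p* = $4 and q* = 76.
With a per-unit subsidy paid to sellers, each receives p + 2 per unit sold, so supply becomes qs = 3(p + 2) + 64.
Solving gives q = 78.4 with buyers paying $2.8 and sellers receiving $4.8 (the $2 wedge).
ΔCS is the trapezoid between Q = 78.4 and Q = 76 of height $1.2: ½ · (76 + 78.4) · 1.2 = $92.64.

Consumer surplus rises by $92.64.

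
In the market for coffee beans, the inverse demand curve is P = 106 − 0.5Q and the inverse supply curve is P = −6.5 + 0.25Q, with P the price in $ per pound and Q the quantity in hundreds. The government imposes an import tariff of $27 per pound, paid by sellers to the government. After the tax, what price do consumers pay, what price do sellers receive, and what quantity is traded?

Inverting to Q(P) form: Qd = 212 − 2P; Qs = 4P + 26.
Before the tax: set 212 − 2P = 4P + 26 → P* = $31, Q* = 150.
With the tax collected from sellers, supply shifts: Qs = 4(P − 27) + 26.
Solving gives Q = 114 with consumers paying $49 and sellers receiving $22 (the $27 wedge).

Consumers pay $49; sellers receive $22; quantity = 114.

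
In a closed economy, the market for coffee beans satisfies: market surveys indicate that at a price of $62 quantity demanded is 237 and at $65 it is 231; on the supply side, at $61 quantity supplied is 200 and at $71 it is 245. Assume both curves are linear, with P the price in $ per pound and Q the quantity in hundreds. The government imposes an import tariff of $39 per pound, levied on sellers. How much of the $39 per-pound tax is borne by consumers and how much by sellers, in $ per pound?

Demand slope: (231 − 237)/(65 − 62) = -2, so Qd = 361 − 2P.
Supply slope: (245 − 200)/(71 − 61) = 4.5, so Qs = 4.5P − 74.5.
Without the tax, 361 − 2P = 4.5P − 74.5 gives 6.5P = 435.5, so P* = $67 and Q* = 227.
With the tax collected from sellers, supply shifts: Qs = 4.5(P − 39) − 74.5.
New equilibrium: consumers pay $94, sellers receive $55, Q = 173. (Wedge: Pb − Ps = 39.)
Burden on consumers: $27; on sellers: $12. (They sum to $39.)
The less price-elastic side of the market bears the larger share of a per-unit tax.

Consumers bear $27 per pound; sellers bear $12 per pound.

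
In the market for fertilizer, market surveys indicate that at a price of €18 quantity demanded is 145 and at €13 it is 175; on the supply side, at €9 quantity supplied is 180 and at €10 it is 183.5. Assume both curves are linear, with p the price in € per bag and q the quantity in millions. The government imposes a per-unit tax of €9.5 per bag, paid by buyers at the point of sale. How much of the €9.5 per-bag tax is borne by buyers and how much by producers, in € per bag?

Buyers bear €3.5 per bag; producers bear €6 per bag.

Demand slope: (175 − 145)/(13 − 18) = -6, so qd = 253 − 6p.
Supply slope: (183.5 − 180)/(10 − 9) = 3.5, so qs = 3.5p + 148.5.
Without the tax, 253 − 6p = 3.5p + 148.5 gives 9.5p = 104.5, so p* = €11 and q* = 187.
With the tax collected from buyers, demand (in seller-price terms) shifts: qd = 253 − 6(p + 9.5).
New equilibrium: buyers pay €14.5, producers receive €5, q = 166. (Wedge: pb − ps = 9.5.)
Burden on buyers: €3.5; on producers: €6. (They sum to €9.5.)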